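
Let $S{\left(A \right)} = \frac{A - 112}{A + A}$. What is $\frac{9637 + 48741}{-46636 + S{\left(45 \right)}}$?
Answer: $- \frac{5254020}{4197307} \approx -1.2518$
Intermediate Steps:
$S{\left(A \right)} = \frac{-112 + A}{2 A}$
$\frac{9637 + 48741}{-46636 + S{\left(45 \right)}} = \frac{9637 + 48741}{-46636 + \frac{-112 + 45}{2 \cdot 45}} = \frac{58378}{-46636 + \frac{1}{2} \cdot \frac{1}{45} \left(-67\right)} = \frac{58378}{-46636 - \frac{67}{90}} = \frac{58378}{- \frac{4197307}{90}} = 58378 \left(- \frac{90}{4197307}\right) = - \frac{5254020}{4197307}$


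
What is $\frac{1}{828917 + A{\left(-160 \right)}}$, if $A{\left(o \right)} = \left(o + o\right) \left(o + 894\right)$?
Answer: $\frac{1}{594037} \approx 1.6834 \cdot 10^{-6}$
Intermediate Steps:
$A{\left(o \right)} = 2 o \left(894 + o\right)$
$\frac{1}{828917 + A{\left(-160 \right)}} = \frac{1}{828917 + 2 \left(-160\right) \left(894 - 160\right)} = \frac{1}{828917 + 2 \left(-160\right) 734} = \frac{1}{828917 - 234880} = \frac{1}{594037}$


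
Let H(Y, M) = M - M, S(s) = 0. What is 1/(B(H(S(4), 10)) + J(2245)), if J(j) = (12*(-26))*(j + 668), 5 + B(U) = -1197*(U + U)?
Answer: -1/908861 ≈ -1.1003e-6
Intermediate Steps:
H(Y, M) = 0
B(U) = -5 - 2394*U (B(U) = -5 - 1197*(U + U) = -5 - 2394*U)
J(j) = -208416 - 312*j (J(j) = -312*(668 + j) = -208416 - 312*j)
1/(B(H(S(4), 10)) + J(2245)) = 1/((-5 - 2394*0) + (-208416 - 312*2245)) = 1/((-5 + 0) + (-208416 - 700440)) = 1/(-5 - 908856) = 1/(-908861) = -1/908861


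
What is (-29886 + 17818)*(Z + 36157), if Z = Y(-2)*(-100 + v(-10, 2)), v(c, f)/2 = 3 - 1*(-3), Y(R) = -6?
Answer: -442714580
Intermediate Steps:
v(c, f) = 12 (v(c, f) = 2*(3 - 1*(-3)) = 2*(3 + 3) = 2*6 = 12)
Z = 528 (Z = -6*(-100 + 12) = -6*(-88) = 528)
(-29886 + 17818)*(Z + 36157) = (-29886 + 17818)*(528 + 36157) = -12068*36685 = -442714580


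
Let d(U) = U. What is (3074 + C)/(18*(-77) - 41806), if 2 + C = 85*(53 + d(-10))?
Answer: -6727/43192 ≈ -0.15575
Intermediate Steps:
C = 3653 (C = -2 + 85*(53 - 10) = -2 + 85*43 = -2 + 3655 = 3653)
(3074 + C)/(18*(-77) - 41806) = (3074 + 3653)/(18*(-77) - 41806) = 6727/(-1386 - 41806) = 6727/(-43192) = 6727*(-1/43192) = -6727/43192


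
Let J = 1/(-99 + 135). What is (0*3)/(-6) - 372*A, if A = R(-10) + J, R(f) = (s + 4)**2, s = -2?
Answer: -4495/3 ≈ -1498.3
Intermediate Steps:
R(f) = 4 (R(f) = (-2 + 4)**2 = 2**2 = 4)
J = 1/36 ≈ 0.027778
A = 145/36 (A = 4 + 1/36 = 145/36 ≈ 4.0278)
(0*3)/(-6) - 372*A = (0*3)/(-6) - 372*145/36 = 0*(-1/6) - 4495/3 = 0 - 4495/3 = -4495/3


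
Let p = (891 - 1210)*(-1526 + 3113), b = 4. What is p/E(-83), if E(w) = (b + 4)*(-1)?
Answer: 506253/8 ≈ 63282.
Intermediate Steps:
E(w) = -8 (E(w) = (4 + 4)*(-1) = 8*(-1) = -8)
p = -506253 (p = -319*1587 = -506253)
p/E(-83) = -506253/(-8) = -506253*(-⅛) = 506253/8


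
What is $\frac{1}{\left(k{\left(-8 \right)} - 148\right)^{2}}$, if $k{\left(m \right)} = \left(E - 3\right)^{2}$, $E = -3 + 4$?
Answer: $\frac{1}{20736} \approx 4.8225 \cdot 10^{-5}$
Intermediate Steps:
$E = 1$
$k{\left(m \right)} = 4$ ($k{\left(m \right)} = \left(1 - 3\right)^{2} = \left(-2\right)^{2} = 4$)
$\frac{1}{\left(k{\left(-8 \right)} - 148\right)^{2}} = \frac{1}{\left(4 - 148\right)^{2}} = \frac{1}{\left(-144\right)^{2}} = \frac{1}{20736}$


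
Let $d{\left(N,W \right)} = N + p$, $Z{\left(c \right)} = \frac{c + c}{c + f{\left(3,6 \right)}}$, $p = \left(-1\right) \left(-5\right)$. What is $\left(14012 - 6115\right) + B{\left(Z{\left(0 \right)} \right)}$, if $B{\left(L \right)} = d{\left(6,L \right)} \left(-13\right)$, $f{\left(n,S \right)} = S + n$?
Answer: $7754$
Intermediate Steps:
$p = 5$
$Z{\left(c \right)} = \frac{2 c}{9 + c}$ ($Z{\left(c \right)} = \frac{c + c}{c + \left(6 + 3\right)} = \frac{2 c}{c + 9} = \frac{2 c}{9 + c}$)
$d{\left(N,W \right)} = 5 + N$ ($d{\left(N,W \right)} = N + 5 = 5 + N$)
$B{\left(L \right)} = -143$ ($B{\left(L \right)} = \left(5 + 6\right) \left(-13\right) = 11 \left(-13\right) = -143$)
$\left(14012 - 6115\right) + B{\left(Z{\left(0 \right)} \right)} = \left(14012 - 6115\right) - 143 = 7897 - 143 = 7754$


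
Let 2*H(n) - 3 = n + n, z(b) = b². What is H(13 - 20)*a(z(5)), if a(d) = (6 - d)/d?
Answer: 209/50 ≈ 4.1800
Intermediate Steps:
H(n) = 3/2 + n (H(n) = 3/2 + (n + n)/2 = 3/2 + (2*n)/2 = 3/2 + n)
a(d) = (6 - d)/d
H(13 - 20)*a(z(5)) = (3/2 + (13 - 20))*((6 - 1*5²)/(5²)) = (3/2 - 7)*((6 - 1*25)/25) = -11*(6 - 25)/50 = -11*(-19)/50 = -11/2*(-19/25) = 209/50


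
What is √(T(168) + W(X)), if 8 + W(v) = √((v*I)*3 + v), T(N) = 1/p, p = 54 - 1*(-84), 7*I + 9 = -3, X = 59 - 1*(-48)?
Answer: √(-7458486 + 133308*I*√21721)/966 ≈ 2.6952 + 3.906*I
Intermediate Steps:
X = 107 (X = 59 + 48 = 107)
I = -12/7 (I = -9/7 + (⅐)*(-3) = -9/7 - 3/7 = -12/7 ≈ -1.7143)
p = 138 (p = 54 + 84 = 138)
T(N) = 1/138
W(v) = -8 + √203*√(-v)/7 (W(v) = -8 + √((v*(-12/7))*3 + v) = -8 + √(-12*v/7*3 + v) = -8 + √(-36*v/7 + v) = -8 + √(-29*v/7) = -8 + √203*√(-v)/7)
√(T(168) + W(X)) = √(1/138 + (-8 + √203*√(-1*107)/7)) = √(1/138 + (-8 + √203*√(-107)/7)) = √(1/138 + (-8 + √203*(I*√107)/7)) = √(1/138 + (-8 + I*√21721/7)) = √(-1103/138 + I*√21721/7)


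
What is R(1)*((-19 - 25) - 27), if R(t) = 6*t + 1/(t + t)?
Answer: -923/2 ≈ -461.50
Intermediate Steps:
R(t) = 1/(2*t) + 6*t (R(t) = 6*t + 1/(2*t) = 1/(2*t) + 6*t)
R(1)*((-19 - 25) - 27) = ((½)/1 + 6*1)*((-19 - 25) - 27) = ((½)*1 + 6)*(-44 - 27) = (½ + 6)*(-71) = (13/2)*(-71) = -923/2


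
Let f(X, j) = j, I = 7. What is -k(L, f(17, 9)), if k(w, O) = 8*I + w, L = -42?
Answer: -14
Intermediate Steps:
k(w, O) = 56 + w (k(w, O) = 8*7 + w = 56 + w)
-k(L, f(17, 9)) = -(56 - 42) = -1*14 = -14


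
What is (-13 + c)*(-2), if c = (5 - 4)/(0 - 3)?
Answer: 80/3 ≈ 26.667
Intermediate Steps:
c = -1/3 (c = 1/(-3) = 1*(-1/3) = -1/3 ≈ -0.33333)
(-13 + c)*(-2) = (-13 - 1/3)*(-2) = -40/3*(-2) = 80/3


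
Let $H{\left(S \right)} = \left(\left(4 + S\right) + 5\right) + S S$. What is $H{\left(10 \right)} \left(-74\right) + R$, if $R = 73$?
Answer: $-8733$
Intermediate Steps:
$H{\left(S \right)} = 9 + S + S^{2}$ ($H{\left(S \right)} = \left(9 + S\right) + S^{2} = 9 + S + S^{2}$)
$H{\left(10 \right)} \left(-74\right) + R = \left(9 + 10 + 10^{2}\right) \left(-74\right) + 73 = \left(9 + 10 + 100\right) \left(-74\right) + 73 = 119 \left(-74\right) + 73 = -8806 + 73 = -8733$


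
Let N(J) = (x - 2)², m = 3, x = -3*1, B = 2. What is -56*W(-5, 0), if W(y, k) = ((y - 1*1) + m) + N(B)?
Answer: -1232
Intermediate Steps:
x = -3
N(J) = 25 (N(J) = (-3 - 2)² = (-5)² = 25)
W(y, k) = 27 + y (W(y, k) = ((y - 1*1) + 3) + 25 = ((y - 1) + 3) + 25 = ((-1 + y) + 3) + 25 = (2 + y) + 25 = 27 + y)
-56*W(-5, 0) = -56*(27 - 5) = -56*22 = -1232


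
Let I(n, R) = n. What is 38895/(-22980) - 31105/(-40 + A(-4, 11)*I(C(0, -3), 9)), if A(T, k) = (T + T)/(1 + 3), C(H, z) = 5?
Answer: 4752321/7660 ≈ 620.41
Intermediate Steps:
A(T, k) = T/2 (A(T, k) = (2*T)/4 = (2*T)*(1/4) = T/2)
38895/(-22980) - 31105/(-40 + A(-4, 11)*I(C(0, -3), 9)) = 38895/(-22980) - 31105/(-40 + ((1/2)*(-4))*5) = 38895*(-1/22980) - 31105/(-40 - 2*5) = -2593/1532 - 31105/(-40 - 10) = -2593/1532 - 31105/(-50) = -2593/1532 - 31105*(-1/50) = -2593/1532 + 6221/10 = 4752321/7660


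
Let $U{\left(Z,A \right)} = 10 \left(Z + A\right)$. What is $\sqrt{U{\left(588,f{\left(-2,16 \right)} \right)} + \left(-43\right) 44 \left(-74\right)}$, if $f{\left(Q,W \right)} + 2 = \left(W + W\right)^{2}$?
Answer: $2 \sqrt{39027} \approx 395.1$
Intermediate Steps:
$f{\left(Q,W \right)} = -2 + 4 W^{2}$ ($f{\left(Q,W \right)} = -2 + \left(W + W\right)^{2} = -2 + \left(2 W\right)^{2} = -2 + 4 W^{2}$)
$U{\left(Z,A \right)} = 10 A + 10 Z$ ($U{\left(Z,A \right)} = 10 \left(A + Z\right) = 10 A + 10 Z$)
$\sqrt{U{\left(588,f{\left(-2,16 \right)} \right)} + \left(-43\right) 44 \left(-74\right)} = \sqrt{\left(10 \left(-2 + 4 \cdot 16^{2}\right) + 10 \cdot 588\right) + \left(-43\right) 44 \left(-74\right)} = \sqrt{\left(10 \left(-2 + 4 \cdot 256\right) + 5880\right) - -140008} = \sqrt{\left(10 \left(-2 + 1024\right) + 5880\right) + 140008} = \sqrt{\left(10 \cdot 1022 + 5880\right) + 140008} = \sqrt{\left(10220 + 5880\right) + 140008} = \sqrt{16100 + 140008} = \sqrt{156108} = 2 \sqrt{39027}$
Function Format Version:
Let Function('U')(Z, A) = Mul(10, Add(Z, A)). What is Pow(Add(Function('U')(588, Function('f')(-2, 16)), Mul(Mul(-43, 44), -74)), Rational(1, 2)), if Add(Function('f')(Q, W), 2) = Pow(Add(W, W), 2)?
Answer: Mul(2, Pow(39027, Rational(1, 2))) ≈ 395.10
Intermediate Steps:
Function('f')(Q, W) = Add(-2, Mul(4, Pow(W, 2))) (Function('f')(Q, W) = Add(-2, Pow(Add(W, W), 2)) = Add(-2, Pow(Mul(2, W), 2)) = Add(-2, Mul(4, Pow(W, 2))))
Function('U')(Z, A) = Add(Mul(10, A), Mul(10, Z)) (Function('U')(Z, A) = Mul(10, Add(A, Z)) = Add(Mul(10, A), Mul(10, Z)))
Pow(Add(Function('U')(588, Function('f')(-2, 16)), Mul(Mul(-43, 44), -74)), Rational(1, 2)) = Pow(Add(Add(Mul(10, Add(-2, Mul(4, Pow(16, 2)))), Mul(10, 588)), Mul(Mul(-43, 44), -74)), Rational(1, 2)) = Pow(Add(Add(Mul(10, Add(-2, Mul(4, 256))), 5880), Mul(-1892, -74)), Rational(1, 2)) = Pow(Add(Add(Mul(10, Add(-2, 1024)), 5880), 140008), Rational(1, 2)) = Pow(Add(Add(Mul(10, 1022), 5880), 140008), Rational(1, 2)) = Pow(Add(Add(10220, 5880), 140008), Rational(1, 2)) = Pow(Add(16100, 140008), Rational(1, 2)) = Pow(156108, Rational(1, 2)) = Mul(2, Pow(39027, Rational(1, 2)))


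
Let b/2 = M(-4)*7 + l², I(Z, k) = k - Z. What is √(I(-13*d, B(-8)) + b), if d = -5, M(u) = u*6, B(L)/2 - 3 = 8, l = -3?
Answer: 19*I ≈ 19.0*I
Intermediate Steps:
B(L) = 22 (B(L) = 6 + 2*8 = 6 + 16 = 22)
M(u) = 6*u
b = -318 (b = 2*((6*(-4))*7 + (-3)²) = 2*(-24*7 + 9) = 2*(-168 + 9) = 2*(-159) = -318)
√(I(-13*d, B(-8)) + b) = √((22 - (-13)*(-5)) - 318) = √((22 - 1*65) - 318) = √((22 - 65) - 318) = √(-43 - 318) = √(-361) = 19*I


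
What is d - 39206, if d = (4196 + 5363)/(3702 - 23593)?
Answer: -779856105/19891 ≈ -39207.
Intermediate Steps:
d = -9559/19891 (d = 9559/(-19891) = 9559*(-1/19891) = -9559/19891 ≈ -0.48057)
d - 39206 = -9559/19891 - 39206 = -779856105/19891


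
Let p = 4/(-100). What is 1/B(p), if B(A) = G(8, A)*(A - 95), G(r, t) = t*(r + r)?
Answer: 625/38016 ≈ 0.016440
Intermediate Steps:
G(r, t) = 2*r*t (G(r, t) = t*(2*r) = 2*r*t)
p = -1/25 (p = 4*(-1/100) = -1/25 ≈ -0.040000)
B(A) = 16*A*(-95 + A) (B(A) = (2*8*A)*(A - 95) = (16*A)*(-95 + A) = 16*A*(-95 + A))
1/B(p) = 1/(16*(-1/25)*(-95 - 1/25)) = 1/(16*(-1/25)*(-2376/25)) = 1/(38016/625) = 625/38016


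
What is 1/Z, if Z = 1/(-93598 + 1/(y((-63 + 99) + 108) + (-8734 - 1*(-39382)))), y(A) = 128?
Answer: -2880572047/30776 ≈ -93598.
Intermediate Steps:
Z = -30776/2880572047 (Z = 1/(-93598 + 1/(128 + (-8734 - 1*(-39382)))) = 1/(-93598 + 1/(128 + (-8734 + 39382))) = 1/(-93598 + 1/(128 + 30648)) = 1/(-93598 + 1/30776) = 1/(-2880572047/30776) = -30776/2880572047 ≈ -1.0684e-5)
1/Z = 1/(-30776/2880572047) = -2880572047/30776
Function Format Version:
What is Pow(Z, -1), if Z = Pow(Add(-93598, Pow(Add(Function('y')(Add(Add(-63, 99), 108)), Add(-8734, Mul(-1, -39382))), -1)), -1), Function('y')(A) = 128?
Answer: Rational(-2880572047, 30776) ≈ -93598.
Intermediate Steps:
Z = Rational(-30776, 2880572047) (Z = Pow(Add(-93598, Pow(Add(128, Add(-8734, Mul(-1, -39382))), -1)), -1) = Pow(Add(-93598, Pow(Add(128, Add(-8734, 39382)), -1)), -1) = Pow(Add(-93598, Pow(Add(128, 30648), -1)), -1) = Pow(Add(-93598, Pow(30776, -1)), -1) = Pow(Add(-93598, Rational(1, 30776)), -1) = Pow(Rational(-2880572047, 30776), -1) = Rational(-30776, 2880572047) ≈ -1.0684e-5)
Pow(Z, -1) = Pow(Rational(-30776, 2880572047), -1) = Rational(-2880572047, 30776)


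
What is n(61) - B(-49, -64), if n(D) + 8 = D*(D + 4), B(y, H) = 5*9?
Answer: 3912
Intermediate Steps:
B(y, H) = 45
n(D) = -8 + D*(4 + D) (n(D) = -8 + D*(D + 4) = -8 + D*(4 + D))
n(61) - B(-49, -64) = (-8 + 61² + 4*61) - 1*45 = (-8 + 3721 + 244) - 45 = 3957 - 45 = 3912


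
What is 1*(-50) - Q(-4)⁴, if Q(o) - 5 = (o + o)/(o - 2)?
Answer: -134371/81 ≈ -1658.9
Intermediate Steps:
Q(o) = 5 + 2*o/(-2 + o) (Q(o) = 5 + (o + o)/(o - 2) = 5 + (2*o)/(-2 + o) = 5 + 2*o/(-2 + o))
1*(-50) - Q(-4)⁴ = 1*(-50) - ((-10 + 7*(-4))/(-2 - 4))⁴ = -50 - ((-10 - 28)/(-6))⁴ = -50 - (-⅙*(-38))⁴ = -50 - (19/3)⁴ = -50 - 1*130321/81 = -50 - 130321/81 = -134371/81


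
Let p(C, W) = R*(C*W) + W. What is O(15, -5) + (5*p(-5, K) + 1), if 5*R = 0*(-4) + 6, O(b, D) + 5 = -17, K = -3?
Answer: 54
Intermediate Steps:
O(b, D) = -22 (O(b, D) = -5 - 17 = -22)
R = 6/5 (R = (0*(-4) + 6)/5 = (0 + 6)/5 = (⅕)*6 = 6/5 ≈ 1.2000)
p(C, W) = W + 6*C*W/5 (p(C, W) = 6*(C*W)/5 + W = 6*C*W/5 + W = W + 6*C*W/5)
O(15, -5) + (5*p(-5, K) + 1) = -22 + (5*((⅕)*(-3)*(5 + 6*(-5))) + 1) = -22 + (5*((⅕)*(-3)*(5 - 30)) + 1) = -22 + (5*((⅕)*(-3)*(-25)) + 1) = -22 + (5*15 + 1) = -22 + (75 + 1) = -22 + 76 = 54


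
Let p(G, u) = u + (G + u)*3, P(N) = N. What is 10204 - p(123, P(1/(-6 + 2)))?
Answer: 9836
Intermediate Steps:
p(G, u) = 3*G + 4*u (p(G, u) = u + (3*G + 3*u) = 3*G + 4*u)
10204 - p(123, P(1/(-6 + 2))) = 10204 - (3*123 + 4/(-6 + 2)) = 10204 - (369 + 4/(-4)) = 10204 - (369 + 4*(-1/4)) = 10204 - (369 - 1) = 10204 - 1*368 = 10204 - 368 = 9836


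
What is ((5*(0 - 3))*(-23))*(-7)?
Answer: -2415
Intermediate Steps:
((5*(0 - 3))*(-23))*(-7) = ((5*(-3))*(-23))*(-7) = -15*(-23)*(-7) = 345*(-7) = -2415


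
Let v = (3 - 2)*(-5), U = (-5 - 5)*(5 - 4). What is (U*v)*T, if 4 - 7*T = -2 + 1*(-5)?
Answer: 550/7 ≈ 78.571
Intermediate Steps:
U = -10 (U = -10*1 = -10)
T = 11/7 (T = 4/7 - (-2 + 1*(-5))/7 = 4/7 - (-2 - 5)/7 = 4/7 - ⅐*(-7) = 4/7 + 1 = 11/7 ≈ 1.5714)
v = -5 (v = 1*(-5) = -5)
(U*v)*T = -10*(-5)*(11/7) = 50*(11/7) = 550/7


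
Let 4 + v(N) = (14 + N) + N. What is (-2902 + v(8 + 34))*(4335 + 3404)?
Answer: -21731112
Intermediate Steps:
v(N) = 10 + 2*N (v(N) = -4 + ((14 + N) + N) = -4 + (14 + 2*N) = 10 + 2*N)
(-2902 + v(8 + 34))*(4335 + 3404) = (-2902 + (10 + 2*(8 + 34)))*(4335 + 3404) = (-2902 + (10 + 2*42))*7739 = (-2902 + (10 + 84))*7739 = (-2902 + 94)*7739 = -2808*7739 = -21731112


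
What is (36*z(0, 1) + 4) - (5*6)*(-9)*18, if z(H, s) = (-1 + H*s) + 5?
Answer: 5008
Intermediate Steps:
z(H, s) = 4 + H*s
(36*z(0, 1) + 4) - (5*6)*(-9)*18 = (36*(4 + 0*1) + 4) - (5*6)*(-9)*18 = (36*(4 + 0) + 4) - 30*(-9)*18 = (36*4 + 4) - (-270)*18 = (144 + 4) - 1*(-4860) = 148 + 4860 = 5008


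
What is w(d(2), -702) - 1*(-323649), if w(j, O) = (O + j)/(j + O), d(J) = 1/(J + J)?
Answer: 323650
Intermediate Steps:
d(J) = 1/(2*J)
w(j, O) = 1 (w(j, O) = (O + j)/(O + j) = 1)
w(d(2), -702) - 1*(-323649) = 1 - 1*(-323649) = 1 + 323649 = 323650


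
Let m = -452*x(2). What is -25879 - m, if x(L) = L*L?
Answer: -24071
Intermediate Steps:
x(L) = L²
m = -1808 (m = -452*2² = -452*4 = -1808)
-25879 - m = -25879 - 1*(-1808) = -25879 + 1808 = -24071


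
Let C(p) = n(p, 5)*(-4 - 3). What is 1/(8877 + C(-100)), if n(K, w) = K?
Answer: 1/9577 ≈ 0.00010442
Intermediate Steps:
C(p) = -7*p (C(p) = p*(-4 - 3) = p*(-7) = -7*p)
1/(8877 + C(-100)) = 1/(8877 - 7*(-100)) = 1/(8877 + 700) = 1/9577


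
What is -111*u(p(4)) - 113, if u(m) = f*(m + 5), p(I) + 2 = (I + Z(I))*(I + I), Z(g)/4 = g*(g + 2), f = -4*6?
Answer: 2139079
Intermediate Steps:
f = -24
Z(g) = 4*g*(2 + g) (Z(g) = 4*(g*(g + 2)) = 4*(g*(2 + g)) = 4*g*(2 + g))
p(I) = -2 + 2*I*(I + 4*I*(2 + I)) (p(I) = -2 + (I + 4*I*(2 + I))*(I + I) = -2 + (I + 4*I*(2 + I))*(2*I) = -2 + 2*I*(I + 4*I*(2 + I)))
u(m) = -120 - 24*m (u(m) = -24*(m + 5) = -24*(5 + m) = -120 - 24*m)
-111*u(p(4)) - 113 = -111*(-120 - 24*(-2 + 8*4³ + 18*4²)) - 113 = -111*(-120 - 24*(-2 + 8*64 + 18*16)) - 113 = -111*(-120 - 24*(-2 + 512 + 288)) - 113 = -111*(-120 - 24*798) - 113 = -111*(-120 - 19152) - 113 = -111*(-19272) - 113 = 2139192 - 113 = 2139079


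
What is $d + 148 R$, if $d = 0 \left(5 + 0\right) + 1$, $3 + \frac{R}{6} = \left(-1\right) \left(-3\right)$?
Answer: $1$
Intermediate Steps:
$R = 0$ ($R = -18 + 6 \left(\left(-1\right) \left(-3\right)\right) = -18 + 6 \cdot 3 = -18 + 18 = 0$)
$d = 1$ ($d = 0 \cdot 5 + 1 = 0 + 1 = 1$)
$d + 148 R = 1 + 148 \cdot 0 = 1 + 0 = 1$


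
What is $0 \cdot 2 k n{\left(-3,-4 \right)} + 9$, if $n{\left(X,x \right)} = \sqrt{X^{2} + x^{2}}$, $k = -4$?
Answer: $9$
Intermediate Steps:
$0 \cdot 2 k n{\left(-3,-4 \right)} + 9 = 0 \cdot 2 \left(-4\right) \sqrt{\left(-3\right)^{2} + \left(-4\right)^{2}} + 9 = 0 \left(-4\right) \sqrt{9 + 16} + 9 = 0 \sqrt{25} + 9 = 0 \cdot 5 + 9 = 0 + 9 = 9$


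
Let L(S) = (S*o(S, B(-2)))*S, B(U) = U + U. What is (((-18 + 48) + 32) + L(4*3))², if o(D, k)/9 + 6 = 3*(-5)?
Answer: 737339716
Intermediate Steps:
B(U) = 2*U
o(D, k) = -189 (o(D, k) = -54 + 9*(3*(-5)) = -54 + 9*(-15) = -54 - 135 = -189)
L(S) = -189*S² (L(S) = (S*(-189))*S = (-189*S)*S = -189*S²)
(((-18 + 48) + 32) + L(4*3))² = (((-18 + 48) + 32) - 189*(4*3)²)² = ((30 + 32) - 189*12²)² = (62 - 189*144)² = (62 - 27216)² = (-27154)² = 737339716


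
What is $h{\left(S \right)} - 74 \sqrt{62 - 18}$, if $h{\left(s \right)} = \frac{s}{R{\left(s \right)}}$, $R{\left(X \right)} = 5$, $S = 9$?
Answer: $\frac{9}{5} - 148 \sqrt{11} \approx -489.06$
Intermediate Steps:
$h{\left(s \right)} = \frac{s}{5}$
$h{\left(S \right)} - 74 \sqrt{62 - 18} = \frac{1}{5} \cdot 9 - 74 \sqrt{62 - 18} = \frac{9}{5} - 74 \sqrt{44} = \frac{9}{5} - 74 \cdot 2 \sqrt{11} = \frac{9}{5} - 148 \sqrt{11}$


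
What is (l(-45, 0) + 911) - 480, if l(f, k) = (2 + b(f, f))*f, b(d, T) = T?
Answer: 2366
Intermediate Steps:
l(f, k) = f*(2 + f) (l(f, k) = (2 + f)*f = f*(2 + f))
(l(-45, 0) + 911) - 480 = (-45*(2 - 45) + 911) - 480 = (-45*(-43) + 911) - 480 = (1935 + 911) - 480 = 2846 - 480 = 2366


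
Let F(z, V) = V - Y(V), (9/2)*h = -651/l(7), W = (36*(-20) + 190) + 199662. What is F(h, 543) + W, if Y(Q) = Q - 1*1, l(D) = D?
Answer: 199133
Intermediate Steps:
W = 199132 (W = (-720 + 190) + 199662 = -530 + 199662 = 199132)
Y(Q) = -1 + Q (Y(Q) = Q - 1 = -1 + Q)
h = -62/3 (h = 2*(-651/7)/9 = 2*(-1*93)/9 = (2/9)*(-93) = -62/3 ≈ -20.667)
F(z, V) = 1 (F(z, V) = V - (-1 + V) = V + (1 - V) = 1)
F(h, 543) + W = 1 + 199132 = 199133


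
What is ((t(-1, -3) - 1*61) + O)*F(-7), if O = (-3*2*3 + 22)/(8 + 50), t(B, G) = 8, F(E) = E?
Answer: 10745/29 ≈ 370.52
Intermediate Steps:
O = 2/29 (O = (-6*3 + 22)/58 = (-18 + 22)*(1/58) = 4*(1/58) = 2/29 ≈ 0.068966)
((t(-1, -3) - 1*61) + O)*F(-7) = ((8 - 1*61) + 2/29)*(-7) = ((8 - 61) + 2/29)*(-7) = (-53 + 2/29)*(-7) = -1535/29*(-7) = 10745/29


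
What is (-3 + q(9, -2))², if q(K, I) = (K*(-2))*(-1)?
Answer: 225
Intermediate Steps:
q(K, I) = 2*K (q(K, I) = -2*K*(-1) = 2*K)
(-3 + q(9, -2))² = (-3 + 2*9)² = (-3 + 18)² = 15² = 225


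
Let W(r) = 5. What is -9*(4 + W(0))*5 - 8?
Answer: -413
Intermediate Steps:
-9*(4 + W(0))*5 - 8 = -9*(4 + 5)*5 - 8 = -81*5 - 8 = -9*45 - 8 = -405 - 8 = -413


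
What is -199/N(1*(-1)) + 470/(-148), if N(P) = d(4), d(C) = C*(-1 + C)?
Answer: -8773/444 ≈ -19.759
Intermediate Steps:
N(P) = 12 (N(P) = 4*(-1 + 4) = 4*3 = 12)
-199/N(1*(-1)) + 470/(-148) = -199/12 + 470/(-148) = -199*1/12 + 470*(-1/148) = -199/12 - 235/74 = -8773/444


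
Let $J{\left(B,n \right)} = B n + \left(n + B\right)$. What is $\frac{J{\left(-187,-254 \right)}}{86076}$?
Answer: $\frac{47057}{86076} \approx 0.54669$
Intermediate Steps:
$J{\left(B,n \right)} = B + n + B n$ ($J{\left(B,n \right)} = B n + \left(B + n\right) = B + n + B n$)
$\frac{J{\left(-187,-254 \right)}}{86076} = \frac{-187 - 254 - -47498}{86076} = \left(-187 - 254 + 47498\right) \frac{1}{86076} = 47057 \cdot \frac{1}{86076} = \frac{47057}{86076}$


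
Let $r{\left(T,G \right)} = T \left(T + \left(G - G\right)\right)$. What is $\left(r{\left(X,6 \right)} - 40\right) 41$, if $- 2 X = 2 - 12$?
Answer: $-615$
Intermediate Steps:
$X = 5$ ($X = - \frac{2 - 12}{2} = \left(- \frac{1}{2}\right) \left(-10\right) = 5$)
$r{\left(T,G \right)} = T^{2}$ ($r{\left(T,G \right)} = T \left(T + 0\right) = T T = T^{2}$)
$\left(r{\left(X,6 \right)} - 40\right) 41 = \left(5^{2} - 40\right) 41 = \left(25 - 40\right) 41 = \left(-15\right) 41 = -615$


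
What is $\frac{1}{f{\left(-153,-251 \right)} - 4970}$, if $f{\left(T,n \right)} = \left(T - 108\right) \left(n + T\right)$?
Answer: $\frac{1}{100474} \approx 9.9528 \cdot 10^{-6}$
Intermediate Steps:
$f{\left(T,n \right)} = \left(-108 + T\right) \left(T + n\right)$
$\frac{1}{f{\left(-153,-251 \right)} - 4970} = \frac{1}{\left(\left(-153\right)^{2} - -16524 - -27108 - -38403\right) - 4970} = \frac{1}{\left(23409 + 16524 + 27108 + 38403\right) - 4970} = \frac{1}{105444 - 4970} = \frac{1}{100474}$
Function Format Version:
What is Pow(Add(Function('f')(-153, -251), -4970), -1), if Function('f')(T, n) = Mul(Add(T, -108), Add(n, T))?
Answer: Rational(1, 100474) ≈ 9.9528e-6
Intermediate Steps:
Function('f')(T, n) = Mul(Add(-108, T), Add(T, n))
Pow(Add(Function('f')(-153, -251), -4970), -1) = Pow(Add(Add(Pow(-153, 2), Mul(-108, -153), Mul(-108, -251), Mul(-153, -251)), -4970), -1) = Pow(Add(Add(23409, 16524, 27108, 38403), -4970), -1) = Pow(Add(105444, -4970), -1) = Pow(100474, -1) = Rational(1, 100474)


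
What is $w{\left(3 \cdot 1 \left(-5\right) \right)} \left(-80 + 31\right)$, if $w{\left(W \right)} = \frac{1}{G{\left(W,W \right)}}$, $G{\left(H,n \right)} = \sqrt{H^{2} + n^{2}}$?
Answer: $- \frac{49 \sqrt{2}}{30} \approx -2.3099$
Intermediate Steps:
$w{\left(W \right)} = \frac{\sqrt{2}}{2 \sqrt{W^{2}}}$ ($w{\left(W \right)} = \frac{1}{\sqrt{W^{2} + W^{2}}} = \frac{1}{\sqrt{2 W^{2}}} = \frac{1}{\sqrt{2} \sqrt{W^{2}}} = \frac{\sqrt{2}}{2 \sqrt{W^{2}}}$)
$w{\left(3 \cdot 1 \left(-5\right) \right)} \left(-80 + 31\right) = \frac{\sqrt{2}}{2 \cdot 15} \left(-80 + 31\right) = \frac{\sqrt{2}}{2 \cdot 15} \left(-49\right) = \frac{1}{2} \sqrt{2} \cdot \frac{1}{15} \left(-49\right) = \frac{\sqrt{2}}{30} \left(-49\right) = - \frac{49 \sqrt{2}}{30}$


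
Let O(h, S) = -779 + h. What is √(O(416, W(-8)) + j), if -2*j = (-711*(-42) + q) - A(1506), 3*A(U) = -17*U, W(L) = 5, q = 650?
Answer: I*√19886 ≈ 141.02*I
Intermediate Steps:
A(U) = -17*U/3 (A(U) = (-17*U)/3 = -17*U/3)
j = -19523 (j = -((-711*(-42) + 650) - (-17)*1506/3)/2 = -((29862 + 650) - 1*(-8534))/2 = -(30512 + 8534)/2 = -½*39046 = -19523)
√(O(416, W(-8)) + j) = √((-779 + 416) - 19523) = √(-363 - 19523) = √(-19886) = I*√19886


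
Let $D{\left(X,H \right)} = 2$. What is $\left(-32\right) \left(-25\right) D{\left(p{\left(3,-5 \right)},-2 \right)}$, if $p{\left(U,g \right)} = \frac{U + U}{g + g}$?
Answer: $1600$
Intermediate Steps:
$p{\left(U,g \right)} = \frac{U}{g}$ ($p{\left(U,g \right)} = \frac{2 U}{2 g} = 2 U \frac{1}{2 g} = \frac{U}{g}$)
$\left(-32\right) \left(-25\right) D{\left(p{\left(3,-5 \right)},-2 \right)} = \left(-32\right) \left(-25\right) 2 = 800 \cdot 2 = 1600$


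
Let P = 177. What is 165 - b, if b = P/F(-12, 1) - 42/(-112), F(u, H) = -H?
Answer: 2733/8 ≈ 341.63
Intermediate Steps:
b = -1413/8 (b = 177/((-1*1)) - 42/(-112) = 177/(-1) - 42*(-1/112) = 177*(-1) + 3/8 = -177 + 3/8 = -1413/8 ≈ -176.63)
165 - b = 165 - 1*(-1413/8) = 165 + 1413/8 = 2733/8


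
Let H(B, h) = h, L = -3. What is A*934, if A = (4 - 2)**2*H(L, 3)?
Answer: 11208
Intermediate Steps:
A = 12 (A = (4 - 2)**2*3 = 2**2*3 = 4*3 = 12)
A*934 = 12*934 = 11208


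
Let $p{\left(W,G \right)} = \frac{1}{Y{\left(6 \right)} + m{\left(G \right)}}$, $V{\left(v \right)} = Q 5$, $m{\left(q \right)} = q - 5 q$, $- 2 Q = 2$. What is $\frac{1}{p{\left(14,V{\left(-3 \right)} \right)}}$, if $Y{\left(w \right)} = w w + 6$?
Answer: $62$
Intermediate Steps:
$Q = -1$ ($Q = \left(- \frac{1}{2}\right) 2 = -1$)
$m{\left(q \right)} = - 4 q$
$V{\left(v \right)} = -5$ ($V{\left(v \right)} = \left(-1\right) 5 = -5$)
$Y{\left(w \right)} = 6 + w^{2}$ ($Y{\left(w \right)} = w^{2} + 6 = 6 + w^{2}$)
$p{\left(W,G \right)} = \frac{1}{42 - 4 G}$ ($p{\left(W,G \right)} = \frac{1}{\left(6 + 6^{2}\right) - 4 G} = \frac{1}{\left(6 + 36\right) - 4 G} = \frac{1}{42 - 4 G}$)
$\frac{1}{p{\left(14,V{\left(-3 \right)} \right)}} = \frac{1}{\frac{1}{2} \frac{1}{21 - -10}} = \frac{1}{\frac{1}{2} \frac{1}{21 + 10}} = \frac{1}{\frac{1}{2} \cdot \frac{1}{31}} = \frac{1}{\frac{1}{62}} = 62$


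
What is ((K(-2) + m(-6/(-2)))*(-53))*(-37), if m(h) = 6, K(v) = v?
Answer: 7844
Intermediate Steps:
((K(-2) + m(-6/(-2)))*(-53))*(-37) = ((-2 + 6)*(-53))*(-37) = (4*(-53))*(-37) = -212*(-37) = 7844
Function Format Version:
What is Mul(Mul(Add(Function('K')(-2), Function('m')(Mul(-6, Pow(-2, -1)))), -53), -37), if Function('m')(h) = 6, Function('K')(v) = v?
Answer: 7844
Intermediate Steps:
Mul(Mul(Add(Function('K')(-2), Function('m')(Mul(-6, Pow(-2, -1)))), -53), -37) = Mul(Mul(Add(-2, 6), -53), -37) = Mul(Mul(4, -53), -37) = Mul(-212, -37) = 7844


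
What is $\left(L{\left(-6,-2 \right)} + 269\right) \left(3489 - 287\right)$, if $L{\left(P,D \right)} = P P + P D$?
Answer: $1015034$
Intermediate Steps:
$L{\left(P,D \right)} = P^{2} + D P$
$\left(L{\left(-6,-2 \right)} + 269\right) \left(3489 - 287\right) = \left(- 6 \left(-2 - 6\right) + 269\right) \left(3489 - 287\right) = \left(\left(-6\right) \left(-8\right) + 269\right) 3202 = \left(48 + 269\right) 3202 = 317 \cdot 3202 = 1015034$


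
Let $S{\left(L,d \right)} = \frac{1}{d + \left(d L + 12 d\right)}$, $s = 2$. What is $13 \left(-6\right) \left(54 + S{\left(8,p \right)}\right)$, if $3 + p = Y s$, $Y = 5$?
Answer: $- \frac{206414}{49} \approx -4212.5$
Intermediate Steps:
$p = 7$ ($p = -3 + 5 \cdot 2 = -3 + 10 = 7$)
$S{\left(L,d \right)} = \frac{1}{13 d + L d}$ ($S{\left(L,d \right)} = \frac{1}{d + \left(L d + 12 d\right)} = \frac{1}{d + \left(12 d + L d\right)} = \frac{1}{13 d + L d}$)
$13 \left(-6\right) \left(54 + S{\left(8,p \right)}\right) = 13 \left(-6\right) \left(54 + \frac{1}{7 \left(13 + 8\right)}\right) = - 78 \left(54 + \frac{1}{7 \cdot 21}\right) = - 78 \left(54 + \frac{1}{7} \cdot \frac{1}{21}\right) = - 78 \left(54 + \frac{1}{147}\right) = \left(-78\right) \frac{7939}{147} = - \frac{206414}{49}$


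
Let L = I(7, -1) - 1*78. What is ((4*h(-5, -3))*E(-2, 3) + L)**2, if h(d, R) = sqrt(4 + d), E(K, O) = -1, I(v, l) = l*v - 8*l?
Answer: 5913 + 616*I ≈ 5913.0 + 616.0*I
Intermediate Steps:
I(v, l) = -8*l + l*v
L = -77 (L = -(-8 + 7) - 1*78 = -1*(-1) - 78 = 1 - 78 = -77)
((4*h(-5, -3))*E(-2, 3) + L)**2 = ((4*sqrt(4 - 5))*(-1) - 77)**2 = ((4*sqrt(-1))*(-1) - 77)**2 = ((4*I)*(-1) - 77)**2 = (-4*I - 77)**2 = (-77 - 4*I)**2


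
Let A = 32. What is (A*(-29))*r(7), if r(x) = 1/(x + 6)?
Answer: -928/13 ≈ -71.385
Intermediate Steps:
r(x) = 1/(6 + x)
(A*(-29))*r(7) = (32*(-29))/(6 + 7) = -928/13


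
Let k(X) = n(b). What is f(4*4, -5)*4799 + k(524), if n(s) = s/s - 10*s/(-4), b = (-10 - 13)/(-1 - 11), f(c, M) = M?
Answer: -575741/24 ≈ -23989.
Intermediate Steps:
b = 23/12 (b = -23/(-12) = -23*(-1/12) = 23/12 ≈ 1.9167)
n(s) = 1 + 5*s/2 (n(s) = 1 - 10*s*(-1/4) = 1 + 5*s/2)
k(X) = 139/24 (k(X) = 1 + (5/2)*(23/12) = 1 + 115/24 = 139/24)
f(4*4, -5)*4799 + k(524) = -5*4799 + 139/24 = -23995 + 139/24 = -575741/24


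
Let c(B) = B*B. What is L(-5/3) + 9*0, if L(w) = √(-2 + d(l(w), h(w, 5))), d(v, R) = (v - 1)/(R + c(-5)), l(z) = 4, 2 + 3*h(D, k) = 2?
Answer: I*√47/5 ≈ 1.3711*I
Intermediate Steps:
c(B) = B²
h(D, k) = 0 (h(D, k) = -⅔ + (⅓)*2 = -⅔ + ⅔ = 0)
d(v, R) = (-1 + v)/(25 + R) (d(v, R) = (v - 1)/(R + (-5)²) = (-1 + v)/(R + 25) = (-1 + v)/(25 + R))
L(w) = I*√47/5 (L(w) = √(-2 + (-1 + 4)/(25 + 0)) = √(-2 + 3/25) = √(-47/25) = I*√47/5)
L(-5/3) + 9*0 = I*√47/5 + 9*0 = I*√47/5 + 0 = I*√47/5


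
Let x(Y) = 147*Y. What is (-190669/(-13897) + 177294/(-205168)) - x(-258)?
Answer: 54086006756585/1425609848 ≈ 37939.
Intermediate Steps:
(-190669/(-13897) + 177294/(-205168)) - x(-258) = (-190669/(-13897) + 177294/(-205168)) - 147*(-258) = (-190669*(-1/13897) + 177294*(-1/205168)) - 1*(-37926) = (190669/13897 - 88647/102584) + 37926 = 18327661337/1425609848 + 37926 = 54086006756585/1425609848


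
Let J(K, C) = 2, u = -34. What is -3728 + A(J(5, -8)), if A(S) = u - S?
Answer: -3764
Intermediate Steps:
A(S) = -34 - S
-3728 + A(J(5, -8)) = -3728 + (-34 - 1*2) = -3728 + (-34 - 2) = -3728 - 36 = -3764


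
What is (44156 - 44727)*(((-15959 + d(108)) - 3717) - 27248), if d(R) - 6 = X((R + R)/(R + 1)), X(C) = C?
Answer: 2920006066/109 ≈ 2.6789e+7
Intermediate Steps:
d(R) = 6 + 2*R/(1 + R) (d(R) = 6 + (R + R)/(R + 1) = 6 + (2*R)/(1 + R) = 6 + 2*R/(1 + R))
(44156 - 44727)*(((-15959 + d(108)) - 3717) - 27248) = (44156 - 44727)*(((-15959 + 2*(3 + 4*108)/(1 + 108)) - 3717) - 27248) = -571*(((-15959 + 2*(3 + 432)/109) - 3717) - 27248) = -571*(((-15959 + 2*(1/109)*435) - 3717) - 27248) = -571*(((-15959 + 870/109) - 3717) - 27248) = -571*((-1738661/109 - 3717) - 27248) = -571*(-2143814/109 - 27248) = -571*(-5113846/109) = 2920006066/109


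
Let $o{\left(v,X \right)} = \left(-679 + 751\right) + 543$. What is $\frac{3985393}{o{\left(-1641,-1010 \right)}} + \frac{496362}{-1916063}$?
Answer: $\frac{7635958805129}{1178378745} \approx 6480.1$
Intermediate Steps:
$o{\left(v,X \right)} = 615$ ($o{\left(v,X \right)} = 72 + 543 = 615$)
$\frac{3985393}{o{\left(-1641,-1010 \right)}} + \frac{496362}{-1916063} = \frac{3985393}{615} + \frac{496362}{-1916063} = 3985393 \cdot \frac{1}{615} + 496362 \left(- \frac{1}{1916063}\right) = \frac{3985393}{615} - \frac{496362}{1916063} = \frac{7635958805129}{1178378745}$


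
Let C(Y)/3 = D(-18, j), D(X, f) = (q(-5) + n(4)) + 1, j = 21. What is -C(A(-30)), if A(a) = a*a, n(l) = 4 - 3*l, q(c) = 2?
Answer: 15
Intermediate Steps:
A(a) = a²
D(X, f) = -5 (D(X, f) = (2 + (4 - 3*4)) + 1 = (2 + (4 - 12)) + 1 = (2 - 8) + 1 = -6 + 1 = -5)
C(Y) = -15 (C(Y) = 3*(-5) = -15)
-C(A(-30)) = -1*(-15) = 15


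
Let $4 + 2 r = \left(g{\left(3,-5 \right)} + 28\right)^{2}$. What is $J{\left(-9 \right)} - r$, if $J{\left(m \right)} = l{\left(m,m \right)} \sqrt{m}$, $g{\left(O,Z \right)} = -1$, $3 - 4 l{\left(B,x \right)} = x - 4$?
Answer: $- \frac{725}{2} + 12 i \approx -362.5 + 12.0 i$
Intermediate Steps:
$l{\left(B,x \right)} = \frac{7}{4} - \frac{x}{4}$ ($l{\left(B,x \right)} = \frac{3}{4} - \frac{x - 4}{4} = \frac{3}{4} - \frac{-4 + x}{4} = \frac{3}{4} - \left(-1 + \frac{x}{4}\right) = \frac{7}{4} - \frac{x}{4}$)
$r = \frac{725}{2}$ ($r = -2 + \frac{\left(-1 + 28\right)^{2}}{2} = -2 + \frac{27^{2}}{2} = -2 + \frac{1}{2} \cdot 729 = -2 + \frac{729}{2} = \frac{725}{2} \approx 362.5$)
$J{\left(m \right)} = \sqrt{m} \left(\frac{7}{4} - \frac{m}{4}\right)$ ($J{\left(m \right)} = \left(\frac{7}{4} - \frac{m}{4}\right) \sqrt{m} = \sqrt{m} \left(\frac{7}{4} - \frac{m}{4}\right)$)
$J{\left(-9 \right)} - r = \frac{\sqrt{-9} \left(7 - -9\right)}{4} - \frac{725}{2} = \frac{3 i \left(7 + 9\right)}{4} - \frac{725}{2} = \frac{1}{4} \cdot 3 i 16 - \frac{725}{2} = 12 i - \frac{725}{2} = - \frac{725}{2} + 12 i$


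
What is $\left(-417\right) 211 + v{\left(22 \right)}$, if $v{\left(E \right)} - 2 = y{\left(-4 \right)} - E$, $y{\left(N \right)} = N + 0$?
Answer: $-88011$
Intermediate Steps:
$y{\left(N \right)} = N$
$v{\left(E \right)} = -2 - E$ ($v{\left(E \right)} = 2 - \left(4 + E\right) = -2 - E$)
$\left(-417\right) 211 + v{\left(22 \right)} = \left(-417\right) 211 - 24 = -87987 - 24 = -88011$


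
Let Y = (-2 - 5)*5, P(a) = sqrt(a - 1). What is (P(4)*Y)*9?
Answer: -315*sqrt(3) ≈ -545.60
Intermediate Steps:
P(a) = sqrt(-1 + a)
Y = -35 (Y = -7*5 = -35)
(P(4)*Y)*9 = (sqrt(-1 + 4)*(-35))*9 = (sqrt(3)*(-35))*9 = -35*sqrt(3)*9 = -315*sqrt(3)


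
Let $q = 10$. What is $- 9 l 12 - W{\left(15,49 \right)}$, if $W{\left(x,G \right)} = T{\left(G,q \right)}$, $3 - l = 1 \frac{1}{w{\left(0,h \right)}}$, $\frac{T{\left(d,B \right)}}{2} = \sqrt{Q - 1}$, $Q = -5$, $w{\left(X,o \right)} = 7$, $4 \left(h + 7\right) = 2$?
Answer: $- \frac{2160}{7} - 2 i \sqrt{6} \approx -308.57 - 4.899 i$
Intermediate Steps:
$h = - \frac{13}{2}$ ($h = -7 + \frac{1}{4} \cdot 2 = -7 + \frac{1}{2} = - \frac{13}{2} \approx -6.5$)
$T{\left(d,B \right)} = 2 i \sqrt{6}$ ($T{\left(d,B \right)} = 2 \sqrt{-5 - 1} = 2 \sqrt{-6} = 2 i \sqrt{6}$)
$l = \frac{20}{7}$ ($l = 3 - 1 \cdot \frac{1}{7} = 3 - \frac{1}{7} = \frac{20}{7} \approx 2.8571$)
$W{\left(x,G \right)} = 2 i \sqrt{6}$
$- 9 l 12 - W{\left(15,49 \right)} = \left(-9\right) \frac{20}{7} \cdot 12 - 2 i \sqrt{6} = \left(- \frac{180}{7}\right) 12 - 2 i \sqrt{6} = - \frac{2160}{7} - 2 i \sqrt{6}$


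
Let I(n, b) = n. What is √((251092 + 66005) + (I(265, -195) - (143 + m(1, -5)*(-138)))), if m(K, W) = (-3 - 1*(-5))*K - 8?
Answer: √316391 ≈ 562.49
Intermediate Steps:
m(K, W) = -8 + 2*K (m(K, W) = (-3 + 5)*K - 8 = 2*K - 8 = -8 + 2*K)
√((251092 + 66005) + (I(265, -195) - (143 + m(1, -5)*(-138)))) = √((251092 + 66005) + (265 - (143 + (-8 + 2*1)*(-138)))) = √(317097 + (265 - (143 + (-8 + 2)*(-138)))) = √(317097 + (265 - (143 - 6*(-138)))) = √(317097 + (265 - (143 + 828))) = √(317097 + (265 - 1*971)) = √(317097 + (265 - 971)) = √(317097 - 706) = √316391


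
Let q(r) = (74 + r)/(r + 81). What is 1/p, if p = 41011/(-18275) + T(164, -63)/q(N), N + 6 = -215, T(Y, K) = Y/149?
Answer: -57182475/68381419 ≈ -0.83623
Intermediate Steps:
T(Y, K) = Y/149 (T(Y, K) = Y*(1/149) = Y/149)
N = -221 (N = -6 - 215 = -221)
q(r) = (74 + r)/(81 + r)
p = -68381419/57182475 (p = 41011/(-18275) + ((1/149)*164)/(((74 - 221)/(81 - 221))) = 41011*(-1/18275) + 164/(149*((-147/(-140)))) = -41011/18275 + 164/(149*((-1/140*(-147)))) = -41011/18275 + 164/(149*(21/20)) = -41011/18275 + (164/149)*(20/21) = -41011/18275 + 3280/3129 = -68381419/57182475 ≈ -1.1958)
1/p = 1/(-68381419/57182475) = -57182475/68381419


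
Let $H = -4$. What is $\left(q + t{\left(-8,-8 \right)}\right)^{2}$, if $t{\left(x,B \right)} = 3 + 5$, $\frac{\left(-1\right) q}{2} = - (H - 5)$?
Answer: $100$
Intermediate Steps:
$q = -18$ ($q = - 2 \left(- (-4 - 5)\right) = - 2 \left(\left(-1\right) \left(-9\right)\right) = \left(-2\right) 9 = -18$)
$t{\left(x,B \right)} = 8$
$\left(q + t{\left(-8,-8 \right)}\right)^{2} = \left(-18 + 8\right)^{2} = \left(-10\right)^{2} = 100$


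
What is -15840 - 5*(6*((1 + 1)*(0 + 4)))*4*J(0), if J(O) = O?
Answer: -15840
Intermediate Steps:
-15840 - 5*(6*((1 + 1)*(0 + 4)))*4*J(0) = -15840 - 5*(6*((1 + 1)*(0 + 4)))*4*0 = -15840 - 5*(6*(2*4))*4*0 = -15840 - 5*(6*8)*4*0 = -15840 - 5*48*4*0 = -15840 - 960*0 = -15840 - 5*0 = -15840 + 0 = -15840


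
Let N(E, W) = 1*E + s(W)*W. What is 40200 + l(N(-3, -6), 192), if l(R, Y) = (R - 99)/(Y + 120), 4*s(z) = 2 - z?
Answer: 2090381/52 ≈ 40200.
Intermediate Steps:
s(z) = ½ - z/4 (s(z) = (2 - z)/4 = ½ - z/4)
N(E, W) = E + W*(½ - W/4) (N(E, W) = 1*E + (½ - W/4)*W = E + W*(½ - W/4))
l(R, Y) = (-99 + R)/(120 + Y)
40200 + l(N(-3, -6), 192) = 40200 + (-99 + (-3 - ¼*(-6)*(-2 - 6)))/(120 + 192) = 40200 + (-99 + (-3 - ¼*(-6)*(-8)))/312 = 40200 + (-99 + (-3 - 12))/312 = 40200 + (-99 - 15)/312 = 40200 + (1/312)*(-114) = 40200 - 19/52 = 2090381/52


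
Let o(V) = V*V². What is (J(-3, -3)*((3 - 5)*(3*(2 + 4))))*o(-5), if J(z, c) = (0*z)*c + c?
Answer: -13500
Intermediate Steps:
J(z, c) = c (J(z, c) = 0*c + c = 0 + c = c)
o(V) = V³
(J(-3, -3)*((3 - 5)*(3*(2 + 4))))*o(-5) = -3*(3 - 5)*3*(2 + 4)*(-5)³ = -(-6)*3*6*(-125) = -(-6)*18*(-125) = -3*(-36)*(-125) = 108*(-125) = -13500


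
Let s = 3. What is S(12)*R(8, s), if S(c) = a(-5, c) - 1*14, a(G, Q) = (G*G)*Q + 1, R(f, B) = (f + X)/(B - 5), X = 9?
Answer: -4879/2 ≈ -2439.5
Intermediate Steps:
R(f, B) = (9 + f)/(-5 + B) (R(f, B) = (f + 9)/(B - 5) = (9 + f)/(-5 + B))
a(G, Q) = 1 + Q*G**2 (a(G, Q) = G**2*Q + 1 = Q*G**2 + 1 = 1 + Q*G**2)
S(c) = -13 + 25*c (S(c) = (1 + c*(-5)**2) - 1*14 = (1 + c*25) - 14 = (1 + 25*c) - 14 = -13 + 25*c)
S(12)*R(8, s) = (-13 + 25*12)*((9 + 8)/(-5 + 3)) = (-13 + 300)*(17/(-2)) = 287*(-1/2*17) = 287*(-17/2) = -4879/2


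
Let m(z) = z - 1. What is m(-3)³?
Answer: -64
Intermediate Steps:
m(z) = -1 + z
m(-3)³ = (-1 - 3)³ = (-4)³ = -64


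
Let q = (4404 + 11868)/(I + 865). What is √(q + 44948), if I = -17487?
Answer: 2*√776153261303/8311 ≈ 212.01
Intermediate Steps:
q = -8136/8311 (q = (4404 + 11868)/(-17487 + 865) = 16272/(-16622) = 16272*(-1/16622) = -8136/8311 ≈ -0.97894)
√(q + 44948) = √(-8136/8311 + 44948) = √(373554692/8311) = 2*√776153261303/8311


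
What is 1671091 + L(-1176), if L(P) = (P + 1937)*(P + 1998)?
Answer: 2296633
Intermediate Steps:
L(P) = (1937 + P)*(1998 + P)
1671091 + L(-1176) = 1671091 + (3870126 + (-1176)² + 3935*(-1176)) = 1671091 + (3870126 + 1382976 - 4627560) = 1671091 + 625542 = 2296633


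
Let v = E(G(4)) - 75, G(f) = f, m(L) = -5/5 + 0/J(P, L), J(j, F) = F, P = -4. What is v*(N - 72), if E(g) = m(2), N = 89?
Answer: -1292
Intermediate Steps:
m(L) = -1 (m(L) = -5/5 + 0/L = -5*1/5 + 0 = -1 + 0 = -1)
E(g) = -1
v = -76 (v = -1 - 75 = -76)
v*(N - 72) = -76*(89 - 72) = -76*17 = -1292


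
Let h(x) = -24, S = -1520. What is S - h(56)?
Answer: -1496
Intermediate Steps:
S - h(56) = -1520 - 1*(-24) = -1520 + 24 = -1496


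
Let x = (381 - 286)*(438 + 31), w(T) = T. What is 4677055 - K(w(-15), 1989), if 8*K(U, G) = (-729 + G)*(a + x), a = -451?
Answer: -2269325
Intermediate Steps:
x = 44555 (x = 95*469 = 44555)
K(U, G) = -4018977 + 5513*G (K(U, G) = ((-729 + G)*(-451 + 44555))/8 = ((-729 + G)*44104)/8 = (-32151816 + 44104*G)/8 = -4018977 + 5513*G)
4677055 - K(w(-15), 1989) = 4677055 - (-4018977 + 5513*1989) = 4677055 - (-4018977 + 10965357) = 4677055 - 1*6946380 = 4677055 - 6946380 = -2269325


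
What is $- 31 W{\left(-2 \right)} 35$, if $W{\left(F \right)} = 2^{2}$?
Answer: $-4340$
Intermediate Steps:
$W{\left(F \right)} = 4$
$- 31 W{\left(-2 \right)} 35 = \left(-31\right) 4 \cdot 35 = \left(-124\right) 35 = -4340$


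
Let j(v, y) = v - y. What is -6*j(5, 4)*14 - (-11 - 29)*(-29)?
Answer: -1244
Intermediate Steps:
-6*j(5, 4)*14 - (-11 - 29)*(-29) = -6*(5 - 1*4)*14 - (-11 - 29)*(-29) = -6*(5 - 4)*14 - (-40)*(-29) = -6*1*14 - 1*1160 = -6*14 - 1160 = -84 - 1160 = -1244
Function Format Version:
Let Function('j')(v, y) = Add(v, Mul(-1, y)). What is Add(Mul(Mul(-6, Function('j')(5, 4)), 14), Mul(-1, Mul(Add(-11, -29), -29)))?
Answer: -1244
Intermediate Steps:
Add(Mul(Mul(-6, Function('j')(5, 4)), 14), Mul(-1, Mul(Add(-11, -29), -29))) = Add(Mul(Mul(-6, Add(5, Mul(-1, 4))), 14), Mul(-1, Mul(Add(-11, -29), -29))) = Add(Mul(Mul(-6, Add(5, -4)), 14), Mul(-1, Mul(-40, -29))) = Add(Mul(Mul(-6, 1), 14), Mul(-1, 1160)) = Add(Mul(-6, 14), -1160) = Add(-84, -1160) = -1244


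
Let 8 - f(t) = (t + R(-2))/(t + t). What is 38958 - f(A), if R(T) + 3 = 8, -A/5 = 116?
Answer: 9036515/232 ≈ 38951.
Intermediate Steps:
A = -580 (A = -5*116 = -580)
R(T) = 5 (R(T) = -3 + 8 = 5)
f(t) = 8 - (5 + t)/(2*t) (f(t) = 8 - (t + 5)/(t + t) = 8 - (5 + t)/(2*t))
38958 - f(A) = 38958 - 5*(-1 + 3*(-580))/(2*(-580)) = 38958 - 5*(-1)*(-1 - 1740)/(2*580) = 38958 - 5*(-1)*(-1741)/(2*580) = 38958 - 1*1741/232 = 38958 - 1741/232 = 9036515/232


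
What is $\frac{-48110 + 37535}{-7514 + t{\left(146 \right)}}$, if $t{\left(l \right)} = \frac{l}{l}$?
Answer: $\frac{10575}{7513} \approx 1.4076$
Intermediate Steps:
$t{\left(l \right)} = 1$
$\frac{-48110 + 37535}{-7514 + t{\left(146 \right)}} = \frac{-48110 + 37535}{-7514 + 1} = - \frac{10575}{-7513} = \left(-10575\right) \left(- \frac{1}{7513}\right) = \frac{10575}{7513}$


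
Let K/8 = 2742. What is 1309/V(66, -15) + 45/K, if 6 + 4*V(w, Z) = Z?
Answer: -5469331/21936 ≈ -249.33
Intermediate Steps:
K = 21936 (K = 8*2742 = 21936)
V(w, Z) = -3/2 + Z/4
1309/V(66, -15) + 45/K = 1309/(-3/2 + (¼)*(-15)) + 45/21936 = 1309/(-3/2 - 15/4) + 45*(1/21936) = 1309/(-21/4) + 15/7312 = 1309*(-4/21) + 15/7312 = -748/3 + 15/7312 = -5469331/21936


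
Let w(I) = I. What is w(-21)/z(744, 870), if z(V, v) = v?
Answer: -7/290 ≈ -0.024138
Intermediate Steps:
w(-21)/z(744, 870) = -21/870 = -21*1/870 = -7/290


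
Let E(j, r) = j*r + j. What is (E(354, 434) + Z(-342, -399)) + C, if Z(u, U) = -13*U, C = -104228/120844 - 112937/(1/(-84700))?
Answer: 288996102053190/30211 ≈ 9.5659e+9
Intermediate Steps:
C = 288991293156843/30211 (C = -104228*1/120844 - 112937/(-1/84700) = -26057/30211 - 112937*(-84700) = -26057/30211 + 9565763900 = 288991293156843/30211 ≈ 9.5658e+9)
E(j, r) = j + j*r
(E(354, 434) + Z(-342, -399)) + C = (354*(1 + 434) - 13*(-399)) + 288991293156843/30211 = (354*435 + 5187) + 288991293156843/30211 = (153990 + 5187) + 288991293156843/30211 = 159177 + 288991293156843/30211 = 288996102053190/30211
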